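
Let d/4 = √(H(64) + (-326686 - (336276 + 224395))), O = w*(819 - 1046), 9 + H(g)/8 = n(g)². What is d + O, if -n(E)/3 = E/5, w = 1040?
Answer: -236080 + 4*I*√21890813/5 ≈ -2.3608e+5 + 3743.0*I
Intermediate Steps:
n(E) = -3*E/5
H(g) = -72 + 72*g²/25 (H(g) = -72 + 8*(-3*g/5)² = -72 + 8*(9*g²/25) = -72 + 72*g²/25)
O = -236080 (O = 1040*(819 - 1046) = 1040*(-227) = -236080)
d = 4*I*√21890813/5 (d = 4*√((-72 + (72/25)*64²) + (-326686 - (336276 + 224395))) = 4*√((-72 + (72/25)*4096) + (-326686 - 1*560671)) = 4*√((-72 + 294912/25) + (-326686 - 560671)) = 4*√(293112/25 - 887357) = 4*√(-21890813/25) = 4*(I*√21890813/5) = 4*I*√21890813/5 ≈ 3743.0*I)
d + O = 4*I*√21890813/5 - 236080 = -236080 + 4*I*√21890813/5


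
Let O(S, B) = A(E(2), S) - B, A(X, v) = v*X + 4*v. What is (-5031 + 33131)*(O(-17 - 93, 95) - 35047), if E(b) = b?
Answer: -1006036200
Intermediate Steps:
A(X, v) = 4*v + X*v (A(X, v) = X*v + 4*v = 4*v + X*v)
O(S, B) = -B + 6*S (O(S, B) = S*(4 + 2) - B = S*6 - B = 6*S - B = -B + 6*S)
(-5031 + 33131)*(O(-17 - 93, 95) - 35047) = (-5031 + 33131)*((-1*95 + 6*(-17 - 93)) - 35047) = 28100*((-95 + 6*(-110)) - 35047) = 28100*((-95 - 660) - 35047) = 28100*(-755 - 35047) = 28100*(-35802) = -1006036200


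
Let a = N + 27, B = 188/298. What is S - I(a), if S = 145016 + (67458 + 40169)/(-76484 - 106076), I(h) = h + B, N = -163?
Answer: 3948310221817/27201440 ≈ 1.4515e+5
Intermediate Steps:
B = 94/149 (B = 188*(1/298) = 94/149 ≈ 0.63087)
a = -136 (a = -163 + 27 = -136)
I(h) = 94/149 + h (I(h) = h + 94/149 = 94/149 + h)
S = 26474013333/182560 (S = 145016 + 107627/(-182560) = 145016 + 107627*(-1/182560) = 145016 - 107627/182560 = 26474013333/182560 ≈ 1.4502e+5)
S - I(a) = 26474013333/182560 - (94/149 - 136) = 26474013333/182560 - 1*(-20170/149) = 26474013333/182560 + 20170/149 = 3948310221817/27201440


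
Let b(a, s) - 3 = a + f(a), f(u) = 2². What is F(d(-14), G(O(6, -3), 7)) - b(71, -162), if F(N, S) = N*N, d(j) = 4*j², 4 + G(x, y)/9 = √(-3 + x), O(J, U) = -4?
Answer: 614578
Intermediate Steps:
f(u) = 4
G(x, y) = -36 + 9*√(-3 + x)
F(N, S) = N²
b(a, s) = 7 + a (b(a, s) = 3 + (a + 4) = 3 + (4 + a) = 7 + a)
F(d(-14), G(O(6, -3), 7)) - b(71, -162) = (4*(-14)²)² - (7 + 71) = (4*196)² - 1*78 = 784² - 78 = 614656 - 78 = 614578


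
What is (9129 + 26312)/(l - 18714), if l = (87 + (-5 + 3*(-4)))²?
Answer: -35441/13814 ≈ -2.5656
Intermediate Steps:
l = 4900 (l = (87 + (-5 - 12))² = (87 - 17)² = 70² = 4900)
(9129 + 26312)/(l - 18714) = (9129 + 26312)/(4900 - 18714) = 35441/(-13814) = 35441*(-1/13814) = -35441/13814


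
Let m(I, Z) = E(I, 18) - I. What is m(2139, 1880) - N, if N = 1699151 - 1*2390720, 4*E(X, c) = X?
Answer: 2759859/4 ≈ 6.8997e+5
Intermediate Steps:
E(X, c) = X/4
m(I, Z) = -3*I/4 (m(I, Z) = I/4 - I = -3*I/4)
N = -691569 (N = 1699151 - 2390720 = -691569)
m(2139, 1880) - N = -3/4*2139 - 1*(-691569) = -6417/4 + 691569 = 2759859/4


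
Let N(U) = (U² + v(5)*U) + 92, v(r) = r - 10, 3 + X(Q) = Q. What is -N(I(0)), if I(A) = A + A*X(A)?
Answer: -92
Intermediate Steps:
X(Q) = -3 + Q
v(r) = -10 + r
I(A) = A + A*(-3 + A)
N(U) = 92 + U² - 5*U (N(U) = (U² + (-10 + 5)*U) + 92 = (U² - 5*U) + 92 = 92 + U² - 5*U)
-N(I(0)) = -(92 + (0*(-2 + 0))² - 0*(-2 + 0)) = -(92 + (0*(-2))² - 0*(-2)) = -(92 + 0² - 5*0) = -(92 + 0 + 0) = -1*92 = -92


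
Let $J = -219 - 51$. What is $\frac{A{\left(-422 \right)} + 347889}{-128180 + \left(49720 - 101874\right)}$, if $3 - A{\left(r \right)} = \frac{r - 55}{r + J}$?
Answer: $- \frac{34391541}{17827304} \approx -1.9291$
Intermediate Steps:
$J = -270$
$A{\left(r \right)} = 3 - \frac{-55 + r}{-270 + r}$ ($A{\left(r \right)} = 3 - \frac{r - 55}{r - 270} = 3 - \frac{-55 + r}{-270 + r}$)
$\frac{A{\left(-422 \right)} + 347889}{-128180 + \left(49720 - 101874\right)} = \frac{\frac{-755 + 2 \left(-422\right)}{-270 - 422} + 347889}{-128180 + \left(49720 - 101874\right)} = \frac{\frac{-755 - 844}{-692} + 347889}{-128180 - 52154} = \frac{\left(- \frac{1}{692}\right) \left(-1599\right) + 347889}{-180334} = \left(\frac{1599}{692} + 347889\right) \left(- \frac{1}{180334}\right) = \frac{240740787}{692} \left(- \frac{1}{180334}\right) = - \frac{34391541}{17827304}$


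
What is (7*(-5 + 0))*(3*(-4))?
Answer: 420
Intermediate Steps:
(7*(-5 + 0))*(3*(-4)) = (7*(-5))*(-12) = -35*(-12) = 420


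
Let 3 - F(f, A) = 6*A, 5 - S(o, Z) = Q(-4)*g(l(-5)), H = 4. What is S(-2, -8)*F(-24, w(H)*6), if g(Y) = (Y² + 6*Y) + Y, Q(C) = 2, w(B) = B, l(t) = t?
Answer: -3525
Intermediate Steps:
g(Y) = Y² + 7*Y
S(o, Z) = 25 (S(o, Z) = 5 - 2*(-5*(7 - 5)) = 5 - 2*(-5*2) = 5 - 2*(-10) = 5 - 1*(-20) = 5 + 20 = 25)
F(f, A) = 3 - 6*A
S(-2, -8)*F(-24, w(H)*6) = 25*(3 - 24*6) = 25*(3 - 6*24) = 25*(3 - 144) = 25*(-141) = -3525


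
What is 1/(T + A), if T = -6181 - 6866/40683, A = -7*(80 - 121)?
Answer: -40683/239792468 ≈ -0.00016966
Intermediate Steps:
A = 287 (A = -7*(-41) = 287)
T = -251468489/40683 (T = -6181 - 6866*1/40683 = -6181 - 6866/40683 = -251468489/40683 ≈ -6181.2)
1/(T + A) = 1/(-251468489/40683 + 287) = 1/(-239792468/40683) = -40683/239792468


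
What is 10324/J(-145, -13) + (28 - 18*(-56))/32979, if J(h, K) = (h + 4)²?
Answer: 120357304/218551833 ≈ 0.55070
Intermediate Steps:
J(h, K) = (4 + h)²
10324/J(-145, -13) + (28 - 18*(-56))/32979 = 10324/((4 - 145)²) + (28 - 18*(-56))/32979 = 10324/((-141)²) + (28 + 1008)*(1/32979) = 10324/19881 + 1036*(1/32979) = 10324*(1/19881) + 1036/32979 = 10324/19881 + 1036/32979 = 120357304/218551833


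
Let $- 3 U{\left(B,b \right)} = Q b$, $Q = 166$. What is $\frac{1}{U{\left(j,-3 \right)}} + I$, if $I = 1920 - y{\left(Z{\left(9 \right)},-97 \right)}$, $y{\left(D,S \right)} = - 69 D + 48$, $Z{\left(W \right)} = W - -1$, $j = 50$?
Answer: $\frac{425293}{166} \approx 2562.0$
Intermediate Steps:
$Z{\left(W \right)} = 1 + W$ ($Z{\left(W \right)} = W + 1 = 1 + W$)
$y{\left(D,S \right)} = 48 - 69 D$
$U{\left(B,b \right)} = - \frac{166 b}{3}$
$I = 2562$ ($I = 1920 - \left(48 - 69 \left(1 + 9\right)\right) = 1920 - \left(48 - 690\right) = 1920 - -642 = 1920 + 642 = 2562$)
$\frac{1}{U{\left(j,-3 \right)}} + I = \frac{1}{\left(- \frac{166}{3}\right) \left(-3\right)} + 2562 = \frac{1}{166} + 2562 = \frac{425293}{166}$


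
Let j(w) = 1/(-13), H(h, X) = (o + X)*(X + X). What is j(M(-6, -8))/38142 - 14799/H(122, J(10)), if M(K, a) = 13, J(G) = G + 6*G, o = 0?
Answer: -3669017377/2429645400 ≈ -1.5101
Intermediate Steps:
J(G) = 7*G
H(h, X) = 2*X**2 (H(h, X) = (0 + X)*(X + X) = X*(2*X) = 2*X**2)
j(w) = -1/13
j(M(-6, -8))/38142 - 14799/H(122, J(10)) = -1/13/38142 - 14799/(2*(7*10)**2) = -1/13*1/38142 - 14799/(2*70**2) = -1/495846 - 14799/(2*4900) = -1/495846 - 14799/9800 = -3669017377/2429645400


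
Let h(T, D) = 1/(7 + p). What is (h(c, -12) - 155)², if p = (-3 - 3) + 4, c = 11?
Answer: 599076/25 ≈ 23963.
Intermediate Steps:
p = -2 (p = -6 + 4 = -2)
h(T, D) = ⅕ (h(T, D) = 1/(7 - 2) = 1/5 = ⅕)
(h(c, -12) - 155)² = (⅕ - 155)² = (-774/5)² = 599076/25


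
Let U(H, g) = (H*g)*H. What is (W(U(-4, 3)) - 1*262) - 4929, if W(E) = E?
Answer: -5143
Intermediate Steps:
U(H, g) = g*H²
(W(U(-4, 3)) - 1*262) - 4929 = (3*(-4)² - 1*262) - 4929 = (3*16 - 262) - 4929 = (48 - 262) - 4929 = -214 - 4929 = -5143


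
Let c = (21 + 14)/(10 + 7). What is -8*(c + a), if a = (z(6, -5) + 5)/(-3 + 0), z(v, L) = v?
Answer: 656/51 ≈ 12.863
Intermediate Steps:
c = 35/17 ≈ 2.0588
a = -11/3 (a = (6 + 5)/(-3 + 0) = 11/(-3) = 11*(-⅓) = -11/3 ≈ -3.6667)
-8*(c + a) = -8*(35/17 - 11/3) = -8*(-82/51) = 656/51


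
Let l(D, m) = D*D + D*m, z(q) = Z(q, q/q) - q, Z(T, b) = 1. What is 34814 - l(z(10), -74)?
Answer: 34067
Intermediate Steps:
z(q) = 1 - q
l(D, m) = D² + D*m
34814 - l(z(10), -74) = 34814 - (1 - 1*10)*((1 - 1*10) - 74) = 34814 - (1 - 10)*((1 - 10) - 74) = 34814 - (-9)*(-9 - 74) = 34814 - (-9)*(-83) = 34814 - 1*747 = 34814 - 747 = 34067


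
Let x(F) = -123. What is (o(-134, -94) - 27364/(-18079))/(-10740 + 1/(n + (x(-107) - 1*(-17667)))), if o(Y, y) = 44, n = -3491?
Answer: -11563370520/2728649350301 ≈ -0.0042378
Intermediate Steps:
(o(-134, -94) - 27364/(-18079))/(-10740 + 1/(n + (x(-107) - 1*(-17667)))) = (44 - 27364/(-18079))/(-10740 + 1/(-3491 + (-123 - 1*(-17667)))) = (44 - 27364*(-1/18079))/(-10740 + 1/(-3491 + (-123 + 17667))) = (44 + 27364/18079)/(-10740 + 1/(-3491 + 17544)) = 822840/(18079*(-10740 + 1/14053)) = 822840/(18079*(-150929219/14053)) = (822840/18079)*(-14053/150929219) = -11563370520/2728649350301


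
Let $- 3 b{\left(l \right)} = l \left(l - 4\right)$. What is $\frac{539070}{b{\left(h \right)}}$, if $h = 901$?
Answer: $- \frac{31710}{15847} \approx -2.001$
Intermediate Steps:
$b{\left(l \right)} = - \frac{l \left(-4 + l\right)}{3}$ ($b{\left(l \right)} = - \frac{l \left(l - 4\right)}{3} = - \frac{l \left(-4 + l\right)}{3}$)
$\frac{539070}{b{\left(h \right)}} = \frac{539070}{\frac{1}{3} \cdot 901 \left(4 - 901\right)} = \frac{539070}{\frac{1}{3} \cdot 901 \left(-897\right)} = \frac{539070}{-269399} = 539070 \left(- \frac{1}{269399}\right) = - \frac{31710}{15847}$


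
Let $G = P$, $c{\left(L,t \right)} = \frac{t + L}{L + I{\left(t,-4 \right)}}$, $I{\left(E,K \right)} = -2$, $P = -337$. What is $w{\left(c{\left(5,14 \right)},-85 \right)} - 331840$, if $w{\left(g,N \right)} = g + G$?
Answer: $- \frac{996512}{3} \approx -3.3217 \cdot 10^{5}$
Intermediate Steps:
$c{\left(L,t \right)} = \frac{L + t}{-2 + L}$ ($c{\left(L,t \right)} = \frac{t + L}{L - 2} = \frac{L + t}{-2 + L}$)
$G = -337$
$w{\left(g,N \right)} = -337 + g$ ($w{\left(g,N \right)} = g - 337 = -337 + g$)
$w{\left(c{\left(5,14 \right)},-85 \right)} - 331840 = \left(-337 + \frac{5 + 14}{-2 + 5}\right) - 331840 = \left(-337 + \frac{1}{3} \cdot 19\right) - 331840 = \left(-337 + \frac{19}{3}\right) - 331840 = - \frac{992}{3} - 331840 = - \frac{996512}{3}$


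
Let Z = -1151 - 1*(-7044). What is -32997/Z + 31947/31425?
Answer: -282889018/61729175 ≈ -4.5827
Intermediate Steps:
Z = 5893 (Z = -1151 + 7044 = 5893)
-32997/Z + 31947/31425 = -32997/5893 + 31947/31425 = -32997*1/5893 + 31947*(1/31425) = -32997/5893 + 10649/10475 = -282889018/61729175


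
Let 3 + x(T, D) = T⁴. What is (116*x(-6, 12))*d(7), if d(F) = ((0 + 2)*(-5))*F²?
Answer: -73494120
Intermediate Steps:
x(T, D) = -3 + T⁴
d(F) = -10*F² (d(F) = (2*(-5))*F² = -10*F²)
(116*x(-6, 12))*d(7) = (116*(-3 + (-6)⁴))*(-10*7²) = (116*(-3 + 1296))*(-10*49) = (116*1293)*(-490) = 149988*(-490) = -73494120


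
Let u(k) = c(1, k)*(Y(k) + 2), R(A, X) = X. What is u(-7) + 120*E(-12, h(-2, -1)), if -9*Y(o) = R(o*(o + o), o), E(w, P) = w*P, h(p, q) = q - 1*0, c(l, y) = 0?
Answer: 1440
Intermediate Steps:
h(p, q) = q (h(p, q) = q + 0 = q)
E(w, P) = P*w
Y(o) = -o/9
u(k) = 0 (u(k) = 0*(-k/9 + 2) = 0*(2 - k/9) = 0)
u(-7) + 120*E(-12, h(-2, -1)) = 0 + 120*(-1*(-12)) = 0 + 120*12 = 0 + 1440 = 1440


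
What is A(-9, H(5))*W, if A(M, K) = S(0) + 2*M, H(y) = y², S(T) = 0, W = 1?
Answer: -18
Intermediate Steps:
A(M, K) = 2*M (A(M, K) = 0 + 2*M = 2*M)
A(-9, H(5))*W = (2*(-9))*1 = -18*1 = -18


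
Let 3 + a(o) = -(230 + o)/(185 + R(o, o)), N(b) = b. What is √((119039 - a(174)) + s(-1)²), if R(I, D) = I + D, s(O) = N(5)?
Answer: √33825840295/533 ≈ 345.06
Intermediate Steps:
s(O) = 5
R(I, D) = D + I
a(o) = -3 - (230 + o)/(185 + 2*o) (a(o) = -3 - (230 + o)/(185 + (o + o)) = -3 - (230 + o)/(185 + 2*o))
√((119039 - a(174)) + s(-1)²) = √((119039 - (-785 - 7*174)/(185 + 2*174)) + 5²) = √((119039 - (-785 - 1218)/(185 + 348)) + 25) = √((119039 - (-2003)/533) + 25) = √((119039 - 1*(-2003/533)) + 25) = √((119039 + 2003/533) + 25) = √(63449790/533 + 25) = √(63463115/533) = √33825840295/533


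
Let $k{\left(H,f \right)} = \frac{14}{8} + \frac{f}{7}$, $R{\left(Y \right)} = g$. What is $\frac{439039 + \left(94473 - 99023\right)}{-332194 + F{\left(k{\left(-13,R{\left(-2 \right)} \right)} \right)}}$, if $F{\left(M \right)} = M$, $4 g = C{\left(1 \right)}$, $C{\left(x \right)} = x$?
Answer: $- \frac{6082846}{4650691} \approx -1.3079$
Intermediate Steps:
$g = \frac{1}{4}$ ($g = \frac{1}{4} \cdot 1 = \frac{1}{4} \approx 0.25$)
$R{\left(Y \right)} = \frac{1}{4}$
$k{\left(H,f \right)} = \frac{7}{4} + \frac{f}{7}$ ($k{\left(H,f \right)} = 14 \cdot \frac{1}{8} + f \frac{1}{7} = \frac{7}{4} + \frac{f}{7}$)
$\frac{439039 + \left(94473 - 99023\right)}{-332194 + F{\left(k{\left(-13,R{\left(-2 \right)} \right)} \right)}} = \frac{439039 + \left(94473 - 99023\right)}{-332194 + \left(\frac{7}{4} + \frac{1}{7} \cdot \frac{1}{4}\right)} = \frac{439039 + \left(94473 - 99023\right)}{-332194 + \left(\frac{7}{4} + \frac{1}{28}\right)} = \frac{439039 - 4550}{-332194 + \frac{25}{14}} = \frac{434489}{- \frac{4650691}{14}} = 434489 \left(- \frac{14}{4650691}\right) = - \frac{6082846}{4650691}$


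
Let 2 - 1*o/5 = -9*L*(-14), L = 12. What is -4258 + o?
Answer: -11808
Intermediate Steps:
o = -7550 (o = 10 - 5*(-9*12)*(-14) = 10 - (-540)*(-14) = 10 - 5*1512 = 10 - 7560 = -7550)
-4258 + o = -4258 - 7550 = -11808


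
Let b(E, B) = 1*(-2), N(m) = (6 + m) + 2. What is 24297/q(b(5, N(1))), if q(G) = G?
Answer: -24297/2 ≈ -12149.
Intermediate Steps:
N(m) = 8 + m
b(E, B) = -2
24297/q(b(5, N(1))) = 24297/(-2) = 24297*(-1/2) = -24297/2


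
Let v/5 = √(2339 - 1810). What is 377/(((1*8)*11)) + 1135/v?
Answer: 28647/2024 ≈ 14.154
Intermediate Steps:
v = 115 (v = 5*√(2339 - 1810) = 5*√529 = 5*23 = 115)
377/(((1*8)*11)) + 1135/v = 377/(((1*8)*11)) + 1135/115 = 377/((8*11)) + 1135*(1/115) = 377/88 + 227/23 = 28647/2024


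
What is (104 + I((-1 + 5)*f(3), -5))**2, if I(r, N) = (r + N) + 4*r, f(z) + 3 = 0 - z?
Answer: 441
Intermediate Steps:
f(z) = -3 - z (f(z) = -3 + (0 - z) = -3 - z)
I(r, N) = N + 5*r (I(r, N) = (N + r) + 4*r = N + 5*r)
(104 + I((-1 + 5)*f(3), -5))**2 = (104 + (-5 + 5*((-1 + 5)*(-3 - 1*3))))**2 = (104 + (-5 + 5*(4*(-3 - 3))))**2 = (104 + (-5 + 5*(4*(-6))))**2 = (104 + (-5 + 5*(-24)))**2 = (104 + (-5 - 120))**2 = (104 - 125)**2 = (-21)**2 = 441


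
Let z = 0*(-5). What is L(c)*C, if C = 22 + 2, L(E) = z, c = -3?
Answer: 0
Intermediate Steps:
z = 0
L(E) = 0
C = 24
L(c)*C = 0*24 = 0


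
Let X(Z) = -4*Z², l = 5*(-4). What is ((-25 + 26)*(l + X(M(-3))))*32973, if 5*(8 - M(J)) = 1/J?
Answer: -693136424/75 ≈ -9.2418e+6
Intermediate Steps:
M(J) = 8 - 1/(5*J)
l = -20
((-25 + 26)*(l + X(M(-3))))*32973 = ((-25 + 26)*(-20 - 4*(8 - ⅕/(-3))²))*32973 = (1*(-20 - 4*(8 - ⅕*(-⅓))²))*32973 = (1*(-20 - 4*(8 + 1/15)²))*32973 = (1*(-20 - 4*(121/15)²))*32973 = (1*(-20 - 4*14641/225))*32973 = (1*(-20 - 58564/225))*32973 = (1*(-63064/225))*32973 = -63064/225*32973 = -693136424/75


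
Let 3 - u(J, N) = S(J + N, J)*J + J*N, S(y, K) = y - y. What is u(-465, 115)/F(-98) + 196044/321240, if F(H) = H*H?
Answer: 198563326/32137385 ≈ 6.1786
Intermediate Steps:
S(y, K) = 0
F(H) = H²
u(J, N) = 3 - J*N (u(J, N) = 3 - (0*J + J*N) = 3 - (0 + J*N) = 3 - J*N)
u(-465, 115)/F(-98) + 196044/321240 = (3 - 1*(-465)*115)/((-98)²) + 196044/321240 = (3 + 53475)/9604 + 196044*(1/321240) = 53478*(1/9604) + 16337/26770 = 26739/4802 + 16337/26770 = 198563326/32137385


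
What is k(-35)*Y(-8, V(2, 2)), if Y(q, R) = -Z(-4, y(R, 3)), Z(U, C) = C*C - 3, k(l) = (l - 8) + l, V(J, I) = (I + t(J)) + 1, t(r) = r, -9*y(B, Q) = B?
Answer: -5668/27 ≈ -209.93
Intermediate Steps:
y(B, Q) = -B/9
V(J, I) = 1 + I + J (V(J, I) = (I + J) + 1 = 1 + I + J)
k(l) = -8 + 2*l (k(l) = (-8 + l) + l = -8 + 2*l)
Z(U, C) = -3 + C**2 (Z(U, C) = C**2 - 3 = -3 + C**2)
Y(q, R) = 3 - R**2/81 (Y(q, R) = -(-3 + (-R/9)**2) = -(-3 + R**2/81) = 3 - R**2/81)
k(-35)*Y(-8, V(2, 2)) = (-8 + 2*(-35))*(3 - (1 + 2 + 2)**2/81) = (-8 - 70)*(3 - 1/81*5**2) = -78*(3 - 1/81*25) = -78*(3 - 25/81) = -78*218/81 = -5668/27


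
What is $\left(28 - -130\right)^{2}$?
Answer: $24964$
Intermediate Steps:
$\left(28 - -130\right)^{2} = \left(28 + 130\right)^{2} = 158^{2} = 24964$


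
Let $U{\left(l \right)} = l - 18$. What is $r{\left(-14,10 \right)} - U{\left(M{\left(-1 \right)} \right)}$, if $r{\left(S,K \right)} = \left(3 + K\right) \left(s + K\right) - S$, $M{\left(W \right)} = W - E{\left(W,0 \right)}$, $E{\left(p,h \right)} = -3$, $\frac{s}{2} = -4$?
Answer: $56$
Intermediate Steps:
$s = -8$ ($s = 2 \left(-4\right) = -8$)
$M{\left(W \right)} = 3 + W$ ($M{\left(W \right)} = W - -3 = W + 3 = 3 + W$)
$r{\left(S,K \right)} = - S + \left(-8 + K\right) \left(3 + K\right)$ ($r{\left(S,K \right)} = \left(3 + K\right) \left(-8 + K\right) - S = \left(-8 + K\right) \left(3 + K\right) - S = - S + \left(-8 + K\right) \left(3 + K\right)$)
$U{\left(l \right)} = -18 + l$
$r{\left(-14,10 \right)} - U{\left(M{\left(-1 \right)} \right)} = \left(-24 + 10^{2} - -14 - 50\right) - \left(-18 + \left(3 - 1\right)\right) = \left(-24 + 100 + 14 - 50\right) - \left(-18 + 2\right) = 40 - -16 = 40 + 16 = 56$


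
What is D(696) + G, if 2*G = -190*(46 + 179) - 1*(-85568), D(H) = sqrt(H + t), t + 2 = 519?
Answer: 21409 + sqrt(1213) ≈ 21444.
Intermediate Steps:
t = 517 (t = -2 + 519 = 517)
D(H) = sqrt(517 + H) (D(H) = sqrt(H + 517) = sqrt(517 + H))
G = 21409 (G = (-190*(46 + 179) - 1*(-85568))/2 = (-190*225 + 85568)/2 = (-42750 + 85568)/2 = (1/2)*42818 = 21409)
D(696) + G = sqrt(517 + 696) + 21409 = sqrt(1213) + 21409 = 21409 + sqrt(1213)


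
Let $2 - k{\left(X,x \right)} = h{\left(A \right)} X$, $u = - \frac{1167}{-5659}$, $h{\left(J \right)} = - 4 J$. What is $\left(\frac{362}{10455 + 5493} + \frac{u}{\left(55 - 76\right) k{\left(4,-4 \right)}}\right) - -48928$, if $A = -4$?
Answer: $\frac{239553946545551}{4896047961} \approx 48928.0$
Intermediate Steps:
$u = \frac{1167}{5659}$ ($u = \left(-1167\right) \left(- \frac{1}{5659}\right) = \frac{1167}{5659} \approx 0.20622$)
$k{\left(X,x \right)} = 2 - 16 X$ ($k{\left(X,x \right)} = 2 - \left(-4\right) \left(-4\right) X = 2 - 16 X$)
$\left(\frac{362}{10455 + 5493} + \frac{u}{\left(55 - 76\right) k{\left(4,-4 \right)}}\right) - -48928 = \left(\frac{362}{10455 + 5493} + \frac{1167}{5659 \left(55 - 76\right) \left(2 - 64\right)}\right) - -48928 = \left(\frac{362}{15948} + \frac{1167}{5659 \left(- 21 \left(2 - 64\right)\right)}\right) + 48928 = \left(362 \cdot \frac{1}{15948} + \frac{1167}{5659 \left(\left(-21\right) \left(-62\right)\right)}\right) + 48928 = \left(\frac{181}{7974} + \frac{1167}{5659 \cdot 1302}\right) + 48928 = \left(\frac{181}{7974} + \frac{1167}{5659} \cdot \frac{1}{1302}\right) + 48928 = \left(\frac{181}{7974} + \frac{389}{2456006}\right) + 48928 = \frac{111909743}{4896047961} + 48928 = \frac{239553946545551}{4896047961}$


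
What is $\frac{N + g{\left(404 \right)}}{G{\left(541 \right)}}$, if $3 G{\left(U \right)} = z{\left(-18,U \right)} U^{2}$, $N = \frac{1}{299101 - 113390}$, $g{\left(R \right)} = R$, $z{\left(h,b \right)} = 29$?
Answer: $\frac{225081735}{1576268354539} \approx 0.00014279$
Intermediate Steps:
$N = \frac{1}{185711} \approx 5.3847 \cdot 10^{-6}$
$G{\left(U \right)} = \frac{29 U^{2}}{3}$
$\frac{N + g{\left(404 \right)}}{G{\left(541 \right)}} = \frac{\frac{1}{185711} + 404}{\frac{29}{3} \cdot 541^{2}} = \frac{75027245}{185711 \cdot \frac{29}{3} \cdot 292681} = \frac{75027245}{185711 \cdot \frac{8487749}{3}} = \frac{75027245}{185711} \cdot \frac{3}{8487749} = \frac{225081735}{1576268354539}$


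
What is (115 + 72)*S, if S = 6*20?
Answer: 22440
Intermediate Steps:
S = 120
(115 + 72)*S = (115 + 72)*120 = 187*120 = 22440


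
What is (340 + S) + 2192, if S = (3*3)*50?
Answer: 2982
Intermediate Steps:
S = 450 (S = 9*50 = 450)
(340 + S) + 2192 = (340 + 450) + 2192 = 790 + 2192 = 2982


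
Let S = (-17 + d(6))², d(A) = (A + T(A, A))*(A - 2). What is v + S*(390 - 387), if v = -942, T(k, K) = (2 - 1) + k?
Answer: 2733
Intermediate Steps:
T(k, K) = 1 + k
d(A) = (1 + 2*A)*(-2 + A) (d(A) = (A + (1 + A))*(A - 2) = (1 + 2*A)*(-2 + A))
S = 1225 (S = (-17 + (-2 - 3*6 + 2*6²))² = (-17 + (-2 - 18 + 2*36))² = (-17 + (-2 - 18 + 72))² = (-17 + 52)² = 35² = 1225)
v + S*(390 - 387) = -942 + 1225*(390 - 387) = -942 + 1225*3 = -942 + 3675 = 2733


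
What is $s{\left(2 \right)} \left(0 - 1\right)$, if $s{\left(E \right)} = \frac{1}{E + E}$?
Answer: $- \frac{1}{4} \approx -0.25$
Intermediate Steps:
$s{\left(E \right)} = \frac{1}{2 E}$
$s{\left(2 \right)} \left(0 - 1\right) = \frac{1}{2 \cdot 2} \left(0 - 1\right) = \frac{1}{2} \cdot \frac{1}{2} \left(-1\right) = \frac{1}{4} \left(-1\right) = - \frac{1}{4}$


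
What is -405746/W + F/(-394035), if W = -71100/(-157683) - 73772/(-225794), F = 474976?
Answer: -43123439245286091553/82647479071005 ≈ -5.2178e+5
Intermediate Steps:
W = 4614423946/5933979217 (W = -71100*(-1/157683) - 73772*(-1/225794) = 23700/52561 + 36886/112897 = 4614423946/5933979217 ≈ 0.77763)
-405746/W + F/(-394035) = -405746/4614423946/5933979217 + 474976/(-394035) = -405746*5933979217/4614423946 + 474976*(-1/394035) = -109440378699131/209746543 - 474976/394035 = -43123439245286091553/82647479071005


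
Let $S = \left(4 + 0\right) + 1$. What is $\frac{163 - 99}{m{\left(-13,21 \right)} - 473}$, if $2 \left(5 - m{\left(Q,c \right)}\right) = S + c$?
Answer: $- \frac{64}{481} \approx -0.13306$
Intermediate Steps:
$S = 5$ ($S = 4 + 1 = 5$)
$m{\left(Q,c \right)} = \frac{5}{2} - \frac{c}{2}$ ($m{\left(Q,c \right)} = 5 - \frac{5 + c}{2} = 5 - \left(\frac{5}{2} + \frac{c}{2}\right) = \frac{5}{2} - \frac{c}{2}$)
$\frac{163 - 99}{m{\left(-13,21 \right)} - 473} = \frac{163 - 99}{\left(\frac{5}{2} - \frac{21}{2}\right) - 473} = \frac{64}{\left(\frac{5}{2} - \frac{21}{2}\right) - 473} = \frac{64}{-8 - 473} = \frac{64}{-481} = 64 \left(- \frac{1}{481}\right) = - \frac{64}{481}$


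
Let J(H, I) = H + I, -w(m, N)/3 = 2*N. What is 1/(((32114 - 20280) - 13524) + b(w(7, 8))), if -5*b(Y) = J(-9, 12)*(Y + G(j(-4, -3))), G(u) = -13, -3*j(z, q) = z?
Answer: -5/8267 ≈ -0.00060481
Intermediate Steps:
w(m, N) = -6*N
j(z, q) = -z/3
b(Y) = 39/5 - 3*Y/5 (b(Y) = -(-9 + 12)*(Y - 13)/5 = -3*(-13 + Y)/5 = -(-39 + 3*Y)/5 = 39/5 - 3*Y/5)
1/(((32114 - 20280) - 13524) + b(w(7, 8))) = 1/(((32114 - 20280) - 13524) + (39/5 - (-18)*8/5)) = 1/((11834 - 13524) + (39/5 - 3/5*(-48))) = 1/(-1690 + (39/5 + 144/5)) = 1/(-1690 + 183/5) = 1/(-8267/5) = -5/8267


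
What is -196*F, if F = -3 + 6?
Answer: -588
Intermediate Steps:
F = 3
-196*F = -196*3 = -588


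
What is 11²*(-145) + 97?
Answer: -17448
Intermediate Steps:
11²*(-145) + 97 = 121*(-145) + 97 = -17545 + 97 = -17448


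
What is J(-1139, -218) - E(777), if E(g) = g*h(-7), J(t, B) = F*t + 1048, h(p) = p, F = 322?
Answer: -360271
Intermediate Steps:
J(t, B) = 1048 + 322*t (J(t, B) = 322*t + 1048 = 1048 + 322*t)
E(g) = -7*g (E(g) = g*(-7) = -7*g)
J(-1139, -218) - E(777) = (1048 + 322*(-1139)) - (-7)*777 = (1048 - 366758) - 1*(-5439) = -365710 + 5439 = -360271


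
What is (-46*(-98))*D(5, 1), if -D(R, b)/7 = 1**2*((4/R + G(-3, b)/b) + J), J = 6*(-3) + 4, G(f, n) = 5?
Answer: 1293796/5 ≈ 2.5876e+5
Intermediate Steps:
J = -14 (J = -18 + 4 = -14)
D(R, b) = 98 - 35/b - 28/R (D(R, b) = -7*1**2*((4/R + 5/b) - 14) = -7*(-14 + 4/R + 5/b) = 98 - 35/b - 28/R)
(-46*(-98))*D(5, 1) = (-46*(-98))*(98 - 35/1 - 28/5) = 4508*(98 - 35*1 - 28*1/5) = 4508*(98 - 35 - 28/5) = 4508*(287/5) = 1293796/5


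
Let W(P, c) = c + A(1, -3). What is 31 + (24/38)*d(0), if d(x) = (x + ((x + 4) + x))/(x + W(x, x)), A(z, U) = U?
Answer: 573/19 ≈ 30.158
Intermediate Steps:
W(P, c) = -3 + c (W(P, c) = c - 3 = -3 + c)
d(x) = (4 + 3*x)/(-3 + 2*x) (d(x) = (x + ((x + 4) + x))/(x + (-3 + x)) = (x + ((4 + x) + x))/(-3 + 2*x) = (x + (4 + 2*x))/(-3 + 2*x) = (4 + 3*x)/(-3 + 2*x))
31 + (24/38)*d(0) = 31 + (24/38)*((4 + 3*0)/(-3 + 2*0)) = 31 + (24*(1/38))*((4 + 0)/(-3 + 0)) = 31 + 12*(4/(-3))/19 = 31 + 12*(-⅓*4)/19 = 31 + (12/19)*(-4/3) = 31 - 16/19 = 573/19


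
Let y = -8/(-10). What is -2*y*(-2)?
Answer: 16/5 ≈ 3.2000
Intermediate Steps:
y = ⅘ (y = -8*(-⅒) = ⅘ ≈ 0.80000)
-2*y*(-2) = -2*⅘*(-2) = -8/5*(-2) = 16/5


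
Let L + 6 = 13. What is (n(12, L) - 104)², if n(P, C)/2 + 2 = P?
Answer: 7056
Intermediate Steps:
L = 7 (L = -6 + 13 = 7)
n(P, C) = -4 + 2*P
(n(12, L) - 104)² = ((-4 + 2*12) - 104)² = ((-4 + 24) - 104)² = (20 - 104)² = (-84)² = 7056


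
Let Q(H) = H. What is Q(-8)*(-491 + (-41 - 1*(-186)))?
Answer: 2768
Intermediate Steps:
Q(-8)*(-491 + (-41 - 1*(-186))) = -8*(-491 + (-41 - 1*(-186))) = -8*(-491 + (-41 + 186)) = -8*(-491 + 145) = -8*(-346) = 2768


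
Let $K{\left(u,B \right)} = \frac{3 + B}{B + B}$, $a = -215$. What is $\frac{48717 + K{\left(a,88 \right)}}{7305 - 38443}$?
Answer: $- \frac{8574283}{5480288} \approx -1.5646$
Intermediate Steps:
$K{\left(u,B \right)} = \frac{3 + B}{2 B}$
$\frac{48717 + K{\left(a,88 \right)}}{7305 - 38443} = \frac{48717 + \frac{3 + 88}{2 \cdot 88}}{7305 - 38443} = \frac{48717 + \frac{1}{2} \cdot \frac{1}{88} \cdot 91}{-31138} = \left(48717 + \frac{91}{176}\right) \left(- \frac{1}{31138}\right) = \frac{8574283}{176} \left(- \frac{1}{31138}\right) = - \frac{8574283}{5480288}$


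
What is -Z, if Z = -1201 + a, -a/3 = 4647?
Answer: 15142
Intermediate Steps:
a = -13941 (a = -3*4647 = -13941)
Z = -15142 (Z = -1201 - 13941 = -15142)
-Z = -1*(-15142) = 15142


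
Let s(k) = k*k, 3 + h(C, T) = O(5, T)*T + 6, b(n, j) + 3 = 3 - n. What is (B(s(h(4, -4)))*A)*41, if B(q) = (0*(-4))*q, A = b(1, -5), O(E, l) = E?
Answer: 0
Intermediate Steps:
b(n, j) = -n (b(n, j) = -3 + (3 - n) = -n)
h(C, T) = 3 + 5*T (h(C, T) = -3 + (5*T + 6) = -3 + (6 + 5*T) = 3 + 5*T)
s(k) = k²
A = -1 (A = -1*1 = -1)
B(q) = 0 (B(q) = 0*q = 0)
(B(s(h(4, -4)))*A)*41 = (0*(-1))*41 = 0*41 = 0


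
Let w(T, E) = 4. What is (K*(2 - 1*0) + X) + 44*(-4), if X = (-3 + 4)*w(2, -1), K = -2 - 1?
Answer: -178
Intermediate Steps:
K = -3
X = 4 (X = (-3 + 4)*4 = 1*4 = 4)
(K*(2 - 1*0) + X) + 44*(-4) = (-3*(2 - 1*0) + 4) + 44*(-4) = (-3*(2 + 0) + 4) - 176 = (-3*2 + 4) - 176 = (-6 + 4) - 176 = -2 - 176 = -178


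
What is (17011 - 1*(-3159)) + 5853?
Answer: 26023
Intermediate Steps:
(17011 - 1*(-3159)) + 5853 = (17011 + 3159) + 5853 = 20170 + 5853 = 26023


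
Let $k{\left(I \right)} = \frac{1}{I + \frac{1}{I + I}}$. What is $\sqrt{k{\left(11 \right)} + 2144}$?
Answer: $\frac{\sqrt{1563042}}{27} \approx 46.304$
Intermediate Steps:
$k{\left(I \right)} = \frac{1}{I + \frac{1}{2 I}}$
$\sqrt{k{\left(11 \right)} + 2144} = \sqrt{2 \cdot 11 \frac{1}{1 + 2 \cdot 11^{2}} + 2144} = \sqrt{2 \cdot 11 \frac{1}{1 + 2 \cdot 121} + 2144} = \sqrt{2 \cdot 11 \frac{1}{1 + 242} + 2144} = \sqrt{2 \cdot 11 \cdot \frac{1}{243} + 2144} = \sqrt{\frac{22}{243} + 2144} = \sqrt{\frac{521014}{243}} = \frac{\sqrt{1563042}}{27}$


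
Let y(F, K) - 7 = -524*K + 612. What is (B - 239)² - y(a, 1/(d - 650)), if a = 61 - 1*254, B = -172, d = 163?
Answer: 81962550/487 ≈ 1.6830e+5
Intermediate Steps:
a = -193 (a = 61 - 254 = -193)
y(F, K) = 619 - 524*K (y(F, K) = 7 + (-524*K + 612) = 7 + (612 - 524*K) = 619 - 524*K)
(B - 239)² - y(a, 1/(d - 650)) = (-172 - 239)² - (619 - 524/(163 - 650)) = (-411)² - (619 - 524/(-487)) = 168921 - (619 - 524*(-1/487)) = 168921 - (619 + 524/487) = 168921 - 1*301977/487 = 168921 - 301977/487 = 81962550/487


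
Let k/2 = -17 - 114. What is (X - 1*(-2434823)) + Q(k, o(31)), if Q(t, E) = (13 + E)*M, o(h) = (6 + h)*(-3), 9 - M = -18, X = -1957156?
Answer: 475021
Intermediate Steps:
M = 27 (M = 9 - 1*(-18) = 9 + 18 = 27)
o(h) = -18 - 3*h
k = -262 (k = 2*(-17 - 114) = 2*(-131) = -262)
Q(t, E) = 351 + 27*E (Q(t, E) = (13 + E)*27 = 351 + 27*E)
(X - 1*(-2434823)) + Q(k, o(31)) = (-1957156 - 1*(-2434823)) + (351 + 27*(-18 - 3*31)) = (-1957156 + 2434823) + (351 + 27*(-18 - 93)) = 477667 + (351 + 27*(-111)) = 477667 + (351 - 2997) = 477667 - 2646 = 475021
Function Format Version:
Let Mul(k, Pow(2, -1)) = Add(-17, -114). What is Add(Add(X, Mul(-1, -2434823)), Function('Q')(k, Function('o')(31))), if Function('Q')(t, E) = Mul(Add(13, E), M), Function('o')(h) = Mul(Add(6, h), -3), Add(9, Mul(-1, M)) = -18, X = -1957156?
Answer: 475021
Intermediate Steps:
M = 27 (M = Add(9, Mul(-1, -18)) = Add(9, 18) = 27)
Function('o')(h) = Add(-18, Mul(-3, h))
k = -262 (k = Mul(2, Add(-17, -114)) = Mul(2, -131) = -262)
Function('Q')(t, E) = Add(351, Mul(27, E)) (Function('Q')(t, E) = Mul(Add(13, E), 27) = Add(351, Mul(27, E)))
Add(Add(X, Mul(-1, -2434823)), Function('Q')(k, Function('o')(31))) = Add(Add(-1957156, Mul(-1, -2434823)), Add(351, Mul(27, Add(-18, Mul(-3, 31))))) = Add(Add(-1957156, 2434823), Add(351, Mul(27, Add(-18, -93)))) = Add(477667, Add(351, Mul(27, -111))) = Add(477667, Add(351, -2997)) = Add(477667, -2646) = 475021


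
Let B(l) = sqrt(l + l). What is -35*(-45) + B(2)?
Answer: 1577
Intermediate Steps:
B(l) = sqrt(2)*sqrt(l) (B(l) = sqrt(2*l) = sqrt(2)*sqrt(l))
-35*(-45) + B(2) = -35*(-45) + sqrt(2)*sqrt(2) = 1575 + 2 = 1577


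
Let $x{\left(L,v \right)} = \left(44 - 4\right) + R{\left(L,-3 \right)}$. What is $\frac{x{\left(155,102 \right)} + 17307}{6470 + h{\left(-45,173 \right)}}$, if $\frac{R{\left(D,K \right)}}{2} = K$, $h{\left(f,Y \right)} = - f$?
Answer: $\frac{17341}{6515} \approx 2.6617$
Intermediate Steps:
$R{\left(D,K \right)} = 2 K$
$x{\left(L,v \right)} = 34$ ($x{\left(L,v \right)} = \left(44 - 4\right) + 2 \left(-3\right) = 40 - 6 = 34$)
$\frac{x{\left(155,102 \right)} + 17307}{6470 + h{\left(-45,173 \right)}} = \frac{34 + 17307}{6470 - -45} = \frac{17341}{6470 + 45} = \frac{17341}{6515}$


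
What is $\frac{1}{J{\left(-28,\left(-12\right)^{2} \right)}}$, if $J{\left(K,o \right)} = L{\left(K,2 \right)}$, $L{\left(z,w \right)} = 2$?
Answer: $\frac{1}{2} \approx 0.5$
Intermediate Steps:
$J{\left(K,o \right)} = 2$
$\frac{1}{J{\left(-28,\left(-12\right)^{2} \right)}} = \frac{1}{2}$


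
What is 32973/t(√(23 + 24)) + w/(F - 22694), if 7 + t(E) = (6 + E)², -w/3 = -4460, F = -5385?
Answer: -17594446713/6963592 + 98919*√47/248 ≈ 207.86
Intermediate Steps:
w = 13380 (w = -3*(-4460) = 13380)
t(E) = -7 + (6 + E)²
32973/t(√(23 + 24)) + w/(F - 22694) = 32973/(-7 + (6 + √(23 + 24))²) + 13380/(-5385 - 22694) = 32973/(-7 + (6 + √47)²) + 13380/(-28079) = 32973/(-7 + (6 + √47)²) + 13380*(-1/28079) = 32973/(-7 + (6 + √47)²) - 13380/28079 = -13380/28079 + 32973/(-7 + (6 + √47)²)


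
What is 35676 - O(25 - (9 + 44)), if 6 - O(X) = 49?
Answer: 35719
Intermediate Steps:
O(X) = -43 (O(X) = 6 - 1*49 = 6 - 49 = -43)
35676 - O(25 - (9 + 44)) = 35676 - 1*(-43) = 35676 + 43 = 35719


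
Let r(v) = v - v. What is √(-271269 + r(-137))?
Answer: 9*I*√3349 ≈ 520.83*I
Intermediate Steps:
r(v) = 0
√(-271269 + r(-137)) = √(-271269 + 0) = √(-271269) = 9*I*√3349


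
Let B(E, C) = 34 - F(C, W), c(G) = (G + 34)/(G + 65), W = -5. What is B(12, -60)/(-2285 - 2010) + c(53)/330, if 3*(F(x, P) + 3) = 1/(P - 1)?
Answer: -641567/100348380 ≈ -0.0063934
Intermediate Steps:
c(G) = (34 + G)/(65 + G)
F(x, P) = -3 + 1/(3*(-1 + P)) (F(x, P) = -3 + 1/(3*(P - 1)) = -3 + 1/(3*(-1 + P)))
B(E, C) = 667/18 (B(E, C) = 34 - (10 - 9*(-5))/(3*(-1 - 5)) = 34 - (10 + 45)/(3*(-6)) = 34 - (-1)*55/(3*6) = 34 - 1*(-55/18) = 34 + 55/18 = 667/18)
B(12, -60)/(-2285 - 2010) + c(53)/330 = 667/(18*(-2285 - 2010)) + ((34 + 53)/(65 + 53))/330 = (667/18)/(-4295) + (87/118)*(1/330) = (667/18)*(-1/4295) + ((1/118)*87)*(1/330) = -667/77310 + (87/118)*(1/330) = -667/77310 + 29/12980 = -641567/100348380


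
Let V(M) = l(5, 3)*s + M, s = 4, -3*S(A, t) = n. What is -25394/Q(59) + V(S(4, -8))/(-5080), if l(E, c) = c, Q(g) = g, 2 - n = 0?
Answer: -193503283/449580 ≈ -430.41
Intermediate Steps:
n = 2 (n = 2 - 1*0 = 2 + 0 = 2)
S(A, t) = -⅔ (S(A, t) = -⅓*2 = -⅔)
V(M) = 12 + M (V(M) = 3*4 + M = 12 + M)
-25394/Q(59) + V(S(4, -8))/(-5080) = -25394/59 + (12 - ⅔)/(-5080) = -25394*1/59 + (34/3)*(-1/5080) = -25394/59 - 17/7620 = -193503283/449580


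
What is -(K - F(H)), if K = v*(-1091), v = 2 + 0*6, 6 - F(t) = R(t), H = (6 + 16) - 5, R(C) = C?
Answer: 2171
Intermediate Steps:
H = 17 (H = 22 - 5 = 17)
F(t) = 6 - t
v = 2 (v = 2 + 0 = 2)
K = -2182 (K = 2*(-1091) = -2182)
-(K - F(H)) = -(-2182 - (6 - 1*17)) = -(-2182 - (6 - 17)) = -(-2182 - 1*(-11)) = -(-2182 + 11) = -1*(-2171) = 2171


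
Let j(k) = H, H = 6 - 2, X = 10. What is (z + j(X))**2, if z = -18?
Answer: 196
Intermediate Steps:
H = 4
j(k) = 4
(z + j(X))**2 = (-18 + 4)**2 = (-14)**2 = 196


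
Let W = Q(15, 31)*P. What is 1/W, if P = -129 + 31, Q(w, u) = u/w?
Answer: -15/3038 ≈ -0.0049375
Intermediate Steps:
P = -98
W = -3038/15 (W = (31/15)*(-98) = -3038/15 ≈ -202.53)
1/W = 1/(-3038/15) = -15/3038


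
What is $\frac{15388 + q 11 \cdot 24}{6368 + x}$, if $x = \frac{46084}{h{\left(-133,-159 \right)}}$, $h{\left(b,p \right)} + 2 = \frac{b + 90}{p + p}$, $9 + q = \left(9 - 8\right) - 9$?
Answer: $- \frac{1615925}{2719622} \approx -0.59417$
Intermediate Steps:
$q = -17$ ($q = -9 + \left(\left(9 - 8\right) - 9\right) = -9 + \left(1 - 9\right) = -9 - 8 = -17$)
$h{\left(b,p \right)} = -2 + \frac{90 + b}{2 p}$ ($h{\left(b,p \right)} = -2 + \frac{b + 90}{p + p} = -2 + \frac{90 + b}{2 p}$)
$x = - \frac{14654712}{593}$ ($x = \frac{46084}{\frac{1}{2} \frac{1}{-159} \left(90 - 133 - -636\right)} = \frac{46084}{\frac{1}{2} \left(- \frac{1}{159}\right) \left(90 - 133 + 636\right)} = \frac{46084}{\frac{1}{2} \left(- \frac{1}{159}\right) 593} = \frac{46084}{- \frac{593}{318}} = 46084 \left(- \frac{318}{593}\right) = - \frac{14654712}{593} \approx -24713.0$)
$\frac{15388 + q 11 \cdot 24}{6368 + x} = \frac{15388 + \left(-17\right) 11 \cdot 24}{6368 - \frac{14654712}{593}} = \frac{15388 - 4488}{- \frac{10878488}{593}} = \left(15388 - 4488\right) \left(- \frac{593}{10878488}\right) = 10900 \left(- \frac{593}{10878488}\right) = - \frac{1615925}{2719622}$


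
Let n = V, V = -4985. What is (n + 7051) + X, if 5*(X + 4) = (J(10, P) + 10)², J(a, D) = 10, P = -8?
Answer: 2142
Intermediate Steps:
n = -4985
X = 76 (X = -4 + (10 + 10)²/5 = -4 + (⅕)*20² = -4 + (⅕)*400 = -4 + 80 = 76)
(n + 7051) + X = (-4985 + 7051) + 76 = 2066 + 76 = 2142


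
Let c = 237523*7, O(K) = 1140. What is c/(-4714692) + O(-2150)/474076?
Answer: -195713231839/558780581148 ≈ -0.35025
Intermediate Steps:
c = 1662661
c/(-4714692) + O(-2150)/474076 = 1662661/(-4714692) + 1140/474076 = 1662661*(-1/4714692) + 1140*(1/474076) = -1662661/4714692 + 285/118519 = -195713231839/558780581148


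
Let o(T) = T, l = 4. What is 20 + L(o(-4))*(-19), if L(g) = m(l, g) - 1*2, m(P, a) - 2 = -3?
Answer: 77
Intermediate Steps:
m(P, a) = -1 (m(P, a) = 2 - 3 = -1)
L(g) = -3 (L(g) = -1 - 1*2 = -1 - 2 = -3)
20 + L(o(-4))*(-19) = 20 - 3*(-19) = 20 + 57 = 77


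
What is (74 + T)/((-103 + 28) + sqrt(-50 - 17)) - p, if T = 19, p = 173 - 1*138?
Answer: -206195/5692 - 93*I*sqrt(67)/5692 ≈ -36.225 - 0.13374*I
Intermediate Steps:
p = 35 (p = 173 - 138 = 35)
(74 + T)/((-103 + 28) + sqrt(-50 - 17)) - p = (74 + 19)/((-103 + 28) + sqrt(-50 - 17)) - 1*35 = 93/(-75 + sqrt(-67)) - 35 = 93/(-75 + I*sqrt(67)) - 35 = -35 + 93/(-75 + I*sqrt(67))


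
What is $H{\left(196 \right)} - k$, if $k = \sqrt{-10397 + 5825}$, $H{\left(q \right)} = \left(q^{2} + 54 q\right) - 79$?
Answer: $48921 - 6 i \sqrt{127} \approx 48921.0 - 67.617 i$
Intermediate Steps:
$H{\left(q \right)} = -79 + q^{2} + 54 q$
$k = 6 i \sqrt{127}$ ($k = \sqrt{-4572} = 6 i \sqrt{127} \approx 67.617 i$)
$H{\left(196 \right)} - k = \left(-79 + 196^{2} + 54 \cdot 196\right) - 6 i \sqrt{127} = \left(-79 + 38416 + 10584\right) - 6 i \sqrt{127} = 48921 - 6 i \sqrt{127}$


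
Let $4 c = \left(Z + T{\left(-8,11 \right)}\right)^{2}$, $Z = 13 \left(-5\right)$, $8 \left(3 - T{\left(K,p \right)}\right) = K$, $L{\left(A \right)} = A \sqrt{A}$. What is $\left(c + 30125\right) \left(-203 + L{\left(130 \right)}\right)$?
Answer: $- \frac{25216863}{4} + \frac{8074365 \sqrt{130}}{2} \approx 3.9727 \cdot 10^{7}$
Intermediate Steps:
$L{\left(A \right)} = A^{\frac{3}{2}}$
$T{\left(K,p \right)} = 3 - \frac{K}{8}$
$Z = -65$
$c = \frac{3721}{4}$ ($c = \frac{\left(-65 + \left(3 - -1\right)\right)^{2}}{4} = \frac{\left(-65 + \left(3 + 1\right)\right)^{2}}{4} = \frac{\left(-65 + 4\right)^{2}}{4} = \frac{\left(-61\right)^{2}}{4} = \frac{1}{4} \cdot 3721 = \frac{3721}{4} \approx 930.25$)
$\left(c + 30125\right) \left(-203 + L{\left(130 \right)}\right) = \left(\frac{3721}{4} + 30125\right) \left(-203 + 130^{\frac{3}{2}}\right) = \frac{124221 \left(-203 + 130 \sqrt{130}\right)}{4} = - \frac{25216863}{4} + \frac{8074365 \sqrt{130}}{2}$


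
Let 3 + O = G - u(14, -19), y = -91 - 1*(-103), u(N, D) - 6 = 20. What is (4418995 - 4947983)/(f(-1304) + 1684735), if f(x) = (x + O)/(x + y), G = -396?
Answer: -35971184/114562071 ≈ -0.31399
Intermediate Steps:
u(N, D) = 26 (u(N, D) = 6 + 20 = 26)
y = 12 (y = -91 + 103 = 12)
O = -425 (O = -3 + (-396 - 1*26) = -3 + (-396 - 26) = -3 - 422 = -425)
f(x) = (-425 + x)/(12 + x) (f(x) = (x - 425)/(x + 12) = (-425 + x)/(12 + x))
(4418995 - 4947983)/(f(-1304) + 1684735) = (4418995 - 4947983)/((-425 - 1304)/(12 - 1304) + 1684735) = -528988/(-1729/(-1292) + 1684735) = -528988/(-1/1292*(-1729) + 1684735) = -528988/(91/68 + 1684735) = -528988/114562071/68 = -528988*68/114562071 = -35971184/114562071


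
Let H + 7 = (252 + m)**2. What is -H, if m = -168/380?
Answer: -571051229/9025 ≈ -63274.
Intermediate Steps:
m = -42/95 (m = -168*1/380 = -42/95 ≈ -0.44211)
H = 571051229/9025 (H = -7 + (252 - 42/95)**2 = -7 + (23898/95)**2 = -7 + 571114404/9025 = 571051229/9025 ≈ 63274.)
-H = -1*571051229/9025 = -571051229/9025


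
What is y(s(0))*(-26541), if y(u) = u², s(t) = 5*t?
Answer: 0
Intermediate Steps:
y(s(0))*(-26541) = (5*0)²*(-26541) = 0²*(-26541) = 0*(-26541) = 0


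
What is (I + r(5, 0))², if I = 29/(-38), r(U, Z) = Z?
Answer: 841/1444 ≈ 0.58241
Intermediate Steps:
I = -29/38 (I = 29*(-1/38) = -29/38 ≈ -0.76316)
(I + r(5, 0))² = (-29/38 + 0)² = (-29/38)² = 841/1444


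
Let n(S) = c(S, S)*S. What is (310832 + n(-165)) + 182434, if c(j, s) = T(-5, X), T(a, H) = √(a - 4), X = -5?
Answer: 493266 - 495*I ≈ 4.9327e+5 - 495.0*I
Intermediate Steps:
T(a, H) = √(-4 + a)
c(j, s) = 3*I (c(j, s) = √(-4 - 5) = √(-9) = 3*I)
n(S) = 3*I*S (n(S) = (3*I)*S = 3*I*S)
(310832 + n(-165)) + 182434 = (310832 + 3*I*(-165)) + 182434 = (310832 - 495*I) + 182434 = 493266 - 495*I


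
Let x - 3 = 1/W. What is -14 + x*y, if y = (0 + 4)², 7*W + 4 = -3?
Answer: 18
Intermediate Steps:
W = -1 (W = -4/7 + (⅐)*(-3) = -4/7 - 3/7 = -1)
x = 2 (x = 3 + 1/(-1) = 3 - 1 = 2)
y = 16 (y = 4² = 16)
-14 + x*y = -14 + 2*16 = -14 + 32 = 18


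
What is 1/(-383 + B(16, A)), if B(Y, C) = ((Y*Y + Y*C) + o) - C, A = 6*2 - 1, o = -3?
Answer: 1/35 ≈ 0.028571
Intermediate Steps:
A = 11 (A = 12 - 1 = 11)
B(Y, C) = -3 + Y² - C + C*Y (B(Y, C) = ((Y*Y + Y*C) - 3) - C = ((Y² + C*Y) - 3) - C = (-3 + Y² + C*Y) - C = -3 + Y² - C + C*Y)
1/(-383 + B(16, A)) = 1/(-383 + (-3 + 16² - 1*11 + 11*16)) = 1/(-383 + (-3 + 256 - 11 + 176)) = 1/(-383 + 418) = 1/35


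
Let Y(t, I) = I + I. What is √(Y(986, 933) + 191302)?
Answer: 4*√12073 ≈ 439.51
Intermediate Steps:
Y(t, I) = 2*I
√(Y(986, 933) + 191302) = √(2*933 + 191302) = √(1866 + 191302) = √193168 = 4*√12073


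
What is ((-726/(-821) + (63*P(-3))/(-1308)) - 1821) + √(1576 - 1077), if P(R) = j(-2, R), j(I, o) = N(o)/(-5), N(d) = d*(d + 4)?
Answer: -3257658423/1789780 + √499 ≈ -1797.8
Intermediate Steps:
N(d) = d*(4 + d)
j(I, o) = -o*(4 + o)/5 (j(I, o) = (o*(4 + o))/(-5) = (o*(4 + o))*(-⅕) = -o*(4 + o)/5)
P(R) = -R*(4 + R)/5
((-726/(-821) + (63*P(-3))/(-1308)) - 1821) + √(1576 - 1077) = ((-726/(-821) + (63*(-⅕*(-3)*(4 - 3)))/(-1308)) - 1821) + √(1576 - 1077) = ((-726*(-1/821) + (63*(-⅕*(-3)*1))*(-1/1308)) - 1821) + √499 = ((726/821 + (63*(⅗))*(-1/1308)) - 1821) + √499 = ((726/821 + (189/5)*(-1/1308)) - 1821) + √499 = ((726/821 - 63/2180) - 1821) + √499 = (1530957/1789780 - 1821) + √499 = -3257658423/1789780 + √499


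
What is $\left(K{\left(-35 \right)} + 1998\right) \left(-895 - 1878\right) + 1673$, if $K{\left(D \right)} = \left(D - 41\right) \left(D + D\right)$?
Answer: $-20291141$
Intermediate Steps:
$K{\left(D \right)} = 2 D \left(-41 + D\right)$ ($K{\left(D \right)} = \left(-41 + D\right) 2 D = 2 D \left(-41 + D\right)$)
$\left(K{\left(-35 \right)} + 1998\right) \left(-895 - 1878\right) + 1673 = \left(2 \left(-35\right) \left(-41 - 35\right) + 1998\right) \left(-895 - 1878\right) + 1673 = \left(2 \left(-35\right) \left(-76\right) + 1998\right) \left(-2773\right) + 1673 = \left(5320 + 1998\right) \left(-2773\right) + 1673 = 7318 \left(-2773\right) + 1673 = -20292814 + 1673 = -20291141$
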